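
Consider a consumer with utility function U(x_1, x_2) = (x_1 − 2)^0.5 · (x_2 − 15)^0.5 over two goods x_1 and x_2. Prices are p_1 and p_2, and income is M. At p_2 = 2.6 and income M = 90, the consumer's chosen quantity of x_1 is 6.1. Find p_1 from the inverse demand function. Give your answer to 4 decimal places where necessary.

This is Cobb-Douglas in (x_1−2, x_2−15): tangency gives 0.5·p_2·(x_2−15) = 0.5·p_1·(x_1−2).
Substituting into the budget: x_1* = 2 + 0.5·(M − 2·p_1 − 15·p_2)/p_1, and x_2* = 15 + 0.5·(…)/p_2.
Set x_1* = 6.1 in the demand function and solve for p_1: p_1 = 5.

p_1 = 5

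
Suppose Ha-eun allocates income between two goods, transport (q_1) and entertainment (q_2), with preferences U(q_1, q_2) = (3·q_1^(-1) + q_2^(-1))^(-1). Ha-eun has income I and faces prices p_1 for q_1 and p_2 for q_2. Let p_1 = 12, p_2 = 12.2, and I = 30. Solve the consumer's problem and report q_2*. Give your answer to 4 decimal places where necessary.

q_2* = 0.9048

MU_q_1 ∝ 3·q_1^(-2), MU_q_2 ∝ q_2^(-2), so MRS = 3·(q_2/q_1)^(2) = p_1/p_2.
Solve for the ratio: q_2/q_1 = [(1/3)·p_1/p_2]^(0.5).
With the ratio pinned down, the budget gives q_1* = I/(p_1 + p_2·(q_2/q_1)) and q_2* = (q_2/q_1)·q_1*.
Numerically q_2/q_1 = 0.572598, so q_1* = 30/(12 + 12.2·0.572598) = 1.5801 and q_2* = 0.572598·1.5801 = 0.9048.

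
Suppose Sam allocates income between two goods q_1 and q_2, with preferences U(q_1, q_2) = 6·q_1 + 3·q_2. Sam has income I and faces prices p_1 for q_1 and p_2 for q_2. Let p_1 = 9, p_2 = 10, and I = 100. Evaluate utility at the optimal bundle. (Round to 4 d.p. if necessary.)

V = 66.6667

Perfect substitutes: compare marginal utility per dollar. 6/p_1 vs 3/p_2 → 0.6667 vs 0.3.
q_1 gives more utility per dollar, so spend all income on q_1: q_1* = I/p_1, q_2* = 0.
Numerically: q_1* = 11.1111, q_2* = 0.
Utility at the optimum: U(11.1111, 0) = 66.6667.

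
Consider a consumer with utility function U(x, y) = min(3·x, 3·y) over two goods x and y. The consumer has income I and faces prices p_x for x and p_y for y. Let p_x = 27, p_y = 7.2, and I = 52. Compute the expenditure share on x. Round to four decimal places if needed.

Demand: x*(p_x,p_y,I) = 3·I/(3·p_x + 3·p_y), y* = 3·I/(3·p_x + 3·p_y).
Here 3·27 + 3·7.2 = 102.6, giving x* = 1.5205 and y* = 1.5205.
Expenditure on x: 27·1.5205 = 41.0526; share = 0.7895.

share on x = 0.7895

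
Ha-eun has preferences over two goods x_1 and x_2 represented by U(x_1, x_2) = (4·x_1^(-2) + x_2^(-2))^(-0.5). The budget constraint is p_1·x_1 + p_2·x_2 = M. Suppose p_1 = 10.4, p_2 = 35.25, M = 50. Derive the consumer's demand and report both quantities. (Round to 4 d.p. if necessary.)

MU_x_1 ∝ 4·x_1^(-3), MU_x_2 ∝ x_2^(-3), so MRS = 4·(x_2/x_1)^(3) = p_1/p_2.
Solve for the ratio: x_2/x_1 = [(1/4)·p_1/p_2]^(1/3).
With the ratio pinned down, the budget gives x_1* = M/(p_1 + p_2·(x_2/x_1)) and x_2* = (x_2/x_1)·x_1*.
Numerically x_2/x_1 = 0.419377, so x_1* = 50/(10.4 + 35.25·0.419377) = 1.9855 and x_2* = 0.419377·1.9855 = 0.8327.

x_1* = 1.9855, x_2* = 0.8327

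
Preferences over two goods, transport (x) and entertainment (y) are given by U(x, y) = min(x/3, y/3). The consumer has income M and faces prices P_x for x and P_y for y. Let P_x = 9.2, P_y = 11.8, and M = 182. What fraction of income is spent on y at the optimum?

share on y = 0.5619

Leontief preferences: the optimum is at the kink where x/3 = y/3, i.e. y = x.
Budget: P_x·x + P_y·x = M, so (3·P_x + 3·P_y)·x = 3·M.
Demand: x*(P_x,P_y,M) = 3·M/(3·P_x + 3·P_y), y* = 3·M/(3·P_x + 3·P_y).
Here 3·9.2 + 3·11.8 = 63, giving x* = 8.6667 and y* = 8.6667.
Expenditure on y: 11.8·8.6667 = 102.2667; share = 0.5619.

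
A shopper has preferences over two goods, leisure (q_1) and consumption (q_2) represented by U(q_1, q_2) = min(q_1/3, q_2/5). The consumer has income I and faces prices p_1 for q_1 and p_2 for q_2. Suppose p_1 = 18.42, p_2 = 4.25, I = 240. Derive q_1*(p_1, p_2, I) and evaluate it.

q_1* = 9.4105

With perfect complements, no substitution: consume in ratio q_1:q_2 = 3:5.
Budget: p_1·q_1 + p_2·(5/3)·q_1 = I, so (3·p_1 + 5·p_2)·q_1 = 3·I.
Demand: q_1*(p_1,p_2,I) = 3·I/(3·p_1 + 5·p_2), q_2* = 5·I/(3·p_1 + 5·p_2).
Here 3·18.42 + 5·4.25 = 76.51, giving q_1* = 9.4105.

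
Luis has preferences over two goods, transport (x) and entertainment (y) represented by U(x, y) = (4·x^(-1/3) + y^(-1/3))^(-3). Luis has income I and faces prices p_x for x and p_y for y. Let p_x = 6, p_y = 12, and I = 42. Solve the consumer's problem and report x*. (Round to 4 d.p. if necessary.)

x* = 4.928

With the ratio pinned down, the budget gives x* = I/(p_x + p_y·(y/x)) and y* = (y/x)·x*.
Numerically y/x = 0.210224, so x* = 42/(6 + 12·0.210224) = 4.928.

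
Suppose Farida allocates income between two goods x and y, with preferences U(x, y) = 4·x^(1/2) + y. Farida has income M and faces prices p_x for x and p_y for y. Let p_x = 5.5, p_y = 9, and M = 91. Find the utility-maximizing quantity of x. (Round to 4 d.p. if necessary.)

x* = 10.7107

Thus x* = (2·p_y/p_x)² — independent of M — with the rest of income spent on y.
Plugging in: x* = (2·9/5.5)² = 10.7107.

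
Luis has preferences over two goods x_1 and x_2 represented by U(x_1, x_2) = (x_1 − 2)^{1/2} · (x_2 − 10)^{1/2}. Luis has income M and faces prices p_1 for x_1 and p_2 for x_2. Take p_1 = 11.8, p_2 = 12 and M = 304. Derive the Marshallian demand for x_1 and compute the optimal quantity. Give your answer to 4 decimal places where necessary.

This is Cobb-Douglas in (x_1−2, x_2−10): tangency gives 0.5·p_2·(x_2−10) = 0.5·p_1·(x_1−2).
Substituting into the budget: x_1* = 2 + 0.5·(M − 2·p_1 − 10·p_2)/p_1, and x_2* = 10 + 0.5·(…)/p_2.
Discretionary income = 304 − 2·11.8 − 10·12 = 160.4; x_1* = 2 + 0.5·160.4/11.8 = 8.7966.

x_1* = 8.7966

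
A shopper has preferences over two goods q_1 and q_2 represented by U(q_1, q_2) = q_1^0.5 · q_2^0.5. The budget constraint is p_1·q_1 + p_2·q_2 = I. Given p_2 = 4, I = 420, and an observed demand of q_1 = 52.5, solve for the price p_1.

p_1 = 4

The MRS is q_2/q_1. Set MRS = p_1/p_2.
Rearranging, p_2·q_2 = p_1·q_1. Substituting into the budget gives p_1·q_1·(1 + 1) = I.
Demand: q_1*(p_1,p_2,I) = 0.5·I/p_1 and q_2* = 0.5·I/p_2.
Set q_1* = 52.5 in the demand function and solve for p_1: p_1 = 4.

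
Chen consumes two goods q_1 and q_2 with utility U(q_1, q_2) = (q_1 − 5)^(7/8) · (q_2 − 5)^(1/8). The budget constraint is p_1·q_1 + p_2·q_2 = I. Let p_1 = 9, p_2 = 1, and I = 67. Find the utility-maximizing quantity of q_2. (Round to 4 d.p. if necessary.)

q_2* = 7.125

This is Cobb-Douglas in (q_1−5, q_2−5): tangency gives 0.875·p_2·(q_2−5) = 0.125·p_1·(q_1−5).
Substituting into the budget: q_1* = 5 + 0.875·(I − 5·p_1 − 5·p_2)/p_1, and q_2* = 5 + 0.125·(…)/p_2.
Discretionary income = 67 − 5·9 − 5·1 = 17; q_2* = 5 + 0.125·17/1 = 7.125.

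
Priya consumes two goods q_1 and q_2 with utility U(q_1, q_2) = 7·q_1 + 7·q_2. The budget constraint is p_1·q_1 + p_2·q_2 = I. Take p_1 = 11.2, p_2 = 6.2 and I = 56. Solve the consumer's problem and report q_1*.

q_1* = 0

Perfect substitutes: compare marginal utility per dollar. 7/p_1 vs 7/p_2 → 0.625 vs 1.129.
q_2 gives more utility per dollar, so spend all income on q_2: q_2* = I/p_2, q_1* = 0.
Numerically: q_1* = 0, q_2* = 9.0323.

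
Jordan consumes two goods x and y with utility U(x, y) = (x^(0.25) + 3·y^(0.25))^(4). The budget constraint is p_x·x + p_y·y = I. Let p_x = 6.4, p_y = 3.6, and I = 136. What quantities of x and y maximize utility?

x* = 3.4046, y* = 31.7251

From the CES first-order condition, (1/3)·(y/x)^(0.75) = p_x/p_y.
Hence y/x = (3·p_x/p_y)^(1/(0.75)), i.e. raised to the 4/3 power.
Substitute y = (y/x)·x into the budget: x* = I/(p_x + p_y·(y/x)).
Numerically y/x = 9.318192, so x* = 136/(6.4 + 3.6·9.318192) = 3.4046 and y* = 9.318192·3.4046 = 31.7251.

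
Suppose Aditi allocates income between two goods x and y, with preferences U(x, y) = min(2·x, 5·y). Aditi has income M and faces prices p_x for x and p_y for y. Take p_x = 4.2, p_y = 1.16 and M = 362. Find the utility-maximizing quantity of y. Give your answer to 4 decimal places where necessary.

y* = 31.0463

With perfect complements, no substitution: consume in ratio x:y = 5:2.
Budget: p_x·x + p_y·(2/5)·x = M, so (5·p_x + 2·p_y)·x = 5·M.
Demand: x*(p_x,p_y,M) = 5·M/(5·p_x + 2·p_y), y* = 2·M/(5·p_x + 2·p_y).
Here 5·4.2 + 2·1.16 = 23.32, giving y* = 31.0463.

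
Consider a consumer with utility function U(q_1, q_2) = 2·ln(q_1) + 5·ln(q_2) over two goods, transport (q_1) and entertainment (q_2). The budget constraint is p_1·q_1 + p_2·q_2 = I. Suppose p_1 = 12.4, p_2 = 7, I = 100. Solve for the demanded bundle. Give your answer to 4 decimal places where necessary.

q_1* = 2.3041, q_2* = 10.2041

The MRS is (2/5)·q_2/q_1. Set MRS = p_1/p_2.
So 2·p_2·q_2 = 5·p_1·q_1; combined with the budget, a share 2/7 of income goes to q_1.
Demand: q_1*(p_1,p_2,I) = 2/7·I/p_1 and q_2* = 5/7·I/p_2.
At p_1=12.4, p_2=7, I=100: q_1* = 2/7·100/12.4 = 2.3041, q_2* = 10.2041.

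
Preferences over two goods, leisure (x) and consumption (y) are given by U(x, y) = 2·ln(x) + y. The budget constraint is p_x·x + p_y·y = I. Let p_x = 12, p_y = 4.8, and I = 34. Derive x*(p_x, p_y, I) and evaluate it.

MU_x = 2/x, MU_y = 1. Tangency: 2/x = p_x/p_y.
So x*(p_x,p_y) = 2·p_y/p_x, independent of income; and y* = (I − 2·p_y)/p_y.
At the given prices: x* = 2·4.8/12 = 0.8.

x* = 0.8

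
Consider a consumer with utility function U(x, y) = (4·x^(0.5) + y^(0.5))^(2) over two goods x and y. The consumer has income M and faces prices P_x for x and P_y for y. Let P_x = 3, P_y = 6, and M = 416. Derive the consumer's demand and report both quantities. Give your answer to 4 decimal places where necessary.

MRS = MU_x/MU_y = 4·(y/x)^(0.5). Set equal to P_x/P_y.
Hence y/x = ((1/4)·P_x/P_y)^(1/(0.5)), i.e. raised to the 2 power.
With the ratio pinned down, the budget gives x* = M/(P_x + P_y·(y/x)) and y* = (y/x)·x*.
Numerically y/x = 0.015625, so x* = 416/(3 + 6·0.015625) = 134.4646 and y* = 0.015625·134.4646 = 2.101.

x* = 134.4646, y* = 2.101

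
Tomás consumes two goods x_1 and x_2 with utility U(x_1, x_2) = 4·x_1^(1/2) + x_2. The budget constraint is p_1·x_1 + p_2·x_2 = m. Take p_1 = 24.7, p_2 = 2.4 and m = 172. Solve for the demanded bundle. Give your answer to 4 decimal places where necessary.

Solve: √x_1 = 2·p_2/p_1, so x_1*(p_1,p_2) = (2·p_2/p_1)², and x_2* = (m − p_1·x_1*)/p_2.
Plugging in: x_1* = (2·2.4/24.7)² = 0.0378, x_2* = 71.278.

x_1* = 0.0378, x_2* = 71.278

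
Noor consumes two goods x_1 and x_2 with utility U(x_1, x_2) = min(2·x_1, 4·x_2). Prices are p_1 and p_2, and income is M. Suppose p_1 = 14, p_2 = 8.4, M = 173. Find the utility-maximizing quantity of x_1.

With perfect complements, no substitution: consume in ratio x_1:x_2 = 4:2.
Budget: p_1·x_1 + p_2·(1/2)·x_1 = M, so (4·p_1 + 2·p_2)·x_1 = 4·M.
Demand: x_1*(p_1,p_2,M) = 4·M/(4·p_1 + 2·p_2), x_2* = 2·M/(4·p_1 + 2·p_2).
Here 4·14 + 2·8.4 = 72.8, giving x_1* = 9.5055.

x_1* = 9.5055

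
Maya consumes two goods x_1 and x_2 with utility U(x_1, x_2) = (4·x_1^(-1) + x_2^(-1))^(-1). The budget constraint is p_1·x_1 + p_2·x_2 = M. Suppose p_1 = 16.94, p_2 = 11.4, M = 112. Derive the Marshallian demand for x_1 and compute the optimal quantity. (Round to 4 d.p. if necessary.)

x_1* = 4.6885

From the CES first-order condition, 4·(x_2/x_1)^(2) = p_1/p_2.
Solve for the ratio: x_2/x_1 = [(1/4)·p_1/p_2]^(0.5).
With the ratio pinned down, the budget gives x_1* = M/(p_1 + p_2·(x_2/x_1)) and x_2* = (x_2/x_1)·x_1*.
Numerically x_2/x_1 = 0.609501, so x_1* = 112/(16.94 + 11.4·0.609501) = 4.6885.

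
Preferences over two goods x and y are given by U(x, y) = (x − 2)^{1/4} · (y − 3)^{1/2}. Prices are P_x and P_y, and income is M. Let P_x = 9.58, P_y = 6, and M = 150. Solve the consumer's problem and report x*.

MRS = (1/2)·(y−3)/(x−2). Tangency with P_x/P_y gives y−3 = 2·(P_x/P_y)·(x−2).
After buying the subsistence bundle (2, 3), a share 1/3 of the remaining income goes to x: x* = 2 + 1/3·(M − 2P_x − 3P_y)/P_x.
Discretionary income = 150 − 2·9.58 − 3·6 = 112.84; x* = 2 + 1/3·112.84/9.58 = 5.9262.

x* = 5.9262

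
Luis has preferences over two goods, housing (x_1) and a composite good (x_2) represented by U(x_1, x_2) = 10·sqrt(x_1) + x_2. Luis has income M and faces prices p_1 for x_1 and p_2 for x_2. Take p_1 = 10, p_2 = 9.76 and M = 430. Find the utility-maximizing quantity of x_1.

Solve: √x_1 = 5·p_2/p_1, so x_1*(p_1,p_2) = (5·p_2/p_1)², and x_2* = (M − p_1·x_1*)/p_2.
Plugging in: x_1* = (5·9.76/10)² = 23.8144.

x_1* = 23.8144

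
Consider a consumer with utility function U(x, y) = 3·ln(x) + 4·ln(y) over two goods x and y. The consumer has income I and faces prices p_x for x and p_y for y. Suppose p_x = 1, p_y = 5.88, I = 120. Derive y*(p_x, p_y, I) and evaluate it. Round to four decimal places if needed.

MU_x/MU_y = (3·y)/(4·x); tangency sets this equal to p_x/p_y.
So 3·p_y·y = 4·p_x·x; combined with the budget, a share 3/7 of income goes to x.
Demand: x*(p_x,p_y,I) = 3/7·I/p_x and y* = 4/7·I/p_y.
At p_x=1, p_y=5.88, I=120: y* = 4/7·120/5.88 = 11.6618.

y* = 11.6618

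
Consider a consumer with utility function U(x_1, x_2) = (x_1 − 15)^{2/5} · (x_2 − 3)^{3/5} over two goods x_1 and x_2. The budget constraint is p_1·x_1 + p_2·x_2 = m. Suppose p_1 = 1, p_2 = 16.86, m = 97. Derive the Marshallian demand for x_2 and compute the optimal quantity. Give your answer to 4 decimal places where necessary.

MRS = (2/3)·(x_2−3)/(x_1−15). Tangency with p_1/p_2 gives x_2−3 = (3/2)·(p_1/p_2)·(x_1−15).
After buying the subsistence bundle (15, 3), a share 0.4 of the remaining income goes to x_1: x_1* = 15 + 0.4·(m − 15p_1 − 3p_2)/p_1.
Discretionary income = 97 − 15·1 − 3·16.86 = 31.42; x_2* = 3 + 0.6·31.42/16.86 = 4.1181.

x_2* = 4.1181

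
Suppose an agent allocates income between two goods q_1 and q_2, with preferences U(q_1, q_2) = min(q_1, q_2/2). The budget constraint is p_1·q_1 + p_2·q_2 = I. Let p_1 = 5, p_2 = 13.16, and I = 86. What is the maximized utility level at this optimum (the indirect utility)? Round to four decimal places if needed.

Leontief preferences: the optimum is at the kink where q_1/1 = q_2/2, i.e. q_2 = 2·q_1.
Budget: p_1·q_1 + p_2·2·q_1 = I, so (p_1 + 2·p_2)·q_1 = I.
Demand: q_1*(p_1,p_2,I) = I/(p_1 + 2·p_2), q_2* = 2·I/(p_1 + 2·p_2).
Here 5 + 2·13.16 = 31.32, giving q_1* = 2.7458 and q_2* = 5.4917.
Utility at the optimum: U(2.7458, 5.4917) = 2.7458.

V = 2.7458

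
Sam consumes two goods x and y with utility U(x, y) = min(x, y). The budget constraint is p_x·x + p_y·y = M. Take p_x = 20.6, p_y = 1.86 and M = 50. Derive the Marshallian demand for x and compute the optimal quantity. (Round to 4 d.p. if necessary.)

Here 20.6 + 1.86 = 22.46, giving x* = 2.2262.

x* = 2.2262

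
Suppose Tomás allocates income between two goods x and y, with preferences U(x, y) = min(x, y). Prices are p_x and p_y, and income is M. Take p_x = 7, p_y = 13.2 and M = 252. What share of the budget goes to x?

share on x = 0.3465

With perfect complements, no substitution: consume in ratio x:y = 1:1.
Budget: p_x·x + p_y·x = M, so (p_x + p_y)·x = M.
Demand: x*(p_x,p_y,M) = M/(p_x + p_y), y* = M/(p_x + p_y).
Here 7 + 13.2 = 20.2, giving x* = 12.4752 and y* = 12.4752.
Expenditure on x: 7·12.4752 = 87.3267; share = 0.3465.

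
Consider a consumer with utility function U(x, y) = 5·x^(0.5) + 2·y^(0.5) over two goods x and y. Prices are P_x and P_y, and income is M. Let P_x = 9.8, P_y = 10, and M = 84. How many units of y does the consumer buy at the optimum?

y* = 1.1386

Substitute y = (y/x)·x into the budget: x* = M/(P_x + P_y·(y/x)).
Numerically y/x = 0.153664, so x* = 84/(9.8 + 10·0.153664) = 7.4096 and y* = 0.153664·7.4096 = 1.1386.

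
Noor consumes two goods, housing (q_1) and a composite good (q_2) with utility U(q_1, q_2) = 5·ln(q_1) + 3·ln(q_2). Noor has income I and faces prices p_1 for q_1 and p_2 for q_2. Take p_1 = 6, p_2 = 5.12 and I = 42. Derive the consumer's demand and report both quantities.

q_1* = 4.375, q_2* = 3.0762

Tangency: MRS = (5/3)·q_2/q_1 = p_1/p_2.
Rearranging, p_2·q_2 = (3/5)·p_1·q_1. Substituting into the budget gives p_1·q_1·(1 + (3/5)) = I.
Demand: q_1*(p_1,p_2,I) = 0.625·I/p_1 and q_2* = 0.375·I/p_2.
At p_1=6, p_2=5.12, I=42: q_1* = 0.625·42/6 = 4.375, q_2* = 3.0762.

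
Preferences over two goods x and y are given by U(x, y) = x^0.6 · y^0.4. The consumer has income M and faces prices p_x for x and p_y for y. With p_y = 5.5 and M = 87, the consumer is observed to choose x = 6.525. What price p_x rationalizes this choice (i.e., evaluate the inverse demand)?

p_x = 8

The MRS is (3/2)·y/x. Set MRS = p_x/p_y.
So 0.6·p_y·y = 0.4·p_x·x; combined with the budget, a share 0.6 of income goes to x.
Demand: x*(p_x,p_y,M) = 0.6·M/p_x and y* = 0.4·M/p_y.
Set x* = 6.525 in the demand function and solve for p_x: p_x = 8.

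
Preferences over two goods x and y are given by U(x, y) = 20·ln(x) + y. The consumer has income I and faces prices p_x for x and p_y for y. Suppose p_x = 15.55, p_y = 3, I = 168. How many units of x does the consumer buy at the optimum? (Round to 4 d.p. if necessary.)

x* = 3.8585

Set MRS = p_x/p_y: (20/x)/1 = p_x/p_y.
So x*(p_x,p_y) = 20·p_y/p_x, independent of income; and y* = (I − 20·p_y)/p_y.
At the given prices: x* = 20·3/15.55 = 3.8585.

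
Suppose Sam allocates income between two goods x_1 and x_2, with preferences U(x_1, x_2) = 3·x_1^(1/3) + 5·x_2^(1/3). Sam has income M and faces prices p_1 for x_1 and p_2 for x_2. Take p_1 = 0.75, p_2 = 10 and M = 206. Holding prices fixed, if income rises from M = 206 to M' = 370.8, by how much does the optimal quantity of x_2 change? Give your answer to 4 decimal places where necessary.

From the CES first-order condition, (3/5)·(x_2/x_1)^(2/3) = p_1/p_2.
Solve for the ratio: x_2/x_1 = [(5/3)·p_1/p_2]^(1.5).
Substitute x_2 = (x_2/x_1)·x_1 into the budget: x_1* = M/(p_1 + p_2·(x_2/x_1)).
Numerically x_2/x_1 = 0.044194, so x_1* = 206/(0.75 + 10·0.044194) = 172.8272 and x_2* = 0.044194·172.8272 = 7.638.
At M' = 370.8: x_2* = 13.7483. Change: 13.7483 − 7.638 = 6.1104.

Δx_2* = 6.1104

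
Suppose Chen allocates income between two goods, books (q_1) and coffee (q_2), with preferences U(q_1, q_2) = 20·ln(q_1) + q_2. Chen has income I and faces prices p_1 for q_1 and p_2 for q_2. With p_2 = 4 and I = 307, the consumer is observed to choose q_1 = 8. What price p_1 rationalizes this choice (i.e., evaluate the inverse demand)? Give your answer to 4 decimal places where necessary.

Set MRS = p_1/p_2: (20/q_1)/1 = p_1/p_2.
So q_1*(p_1,p_2) = 20·p_2/p_1, independent of income; and q_2* = (I − 20·p_2)/p_2.
Set q_1* = 8 in the demand function and solve for p_1: p_1 = 10.

p_1 = 10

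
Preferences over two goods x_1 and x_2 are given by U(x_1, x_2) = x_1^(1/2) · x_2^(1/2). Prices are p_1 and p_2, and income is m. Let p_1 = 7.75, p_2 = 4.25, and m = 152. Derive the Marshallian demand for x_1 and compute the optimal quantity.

Tangency: MRS = x_2/x_1 = p_1/p_2.
Rearranging, p_2·x_2 = p_1·x_1. Substituting into the budget gives p_1·x_1·(1 + 1) = m.
Demand: x_1*(p_1,p_2,m) = 0.5·m/p_1 and x_2* = 0.5·m/p_2.
At p_1=7.75, p_2=4.25, m=152: x_1* = 0.5·152/7.75 = 9.8065.

x_1* = 9.8065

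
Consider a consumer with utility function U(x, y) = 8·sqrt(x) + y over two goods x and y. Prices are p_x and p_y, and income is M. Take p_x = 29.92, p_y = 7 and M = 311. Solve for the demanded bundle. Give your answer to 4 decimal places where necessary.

MU_x = 4/√x, MU_y = 1. Tangency: 4/√x = p_x/p_y.
Thus x* = (4·p_y/p_x)² — independent of M — with the rest of income spent on y.
Plugging in: x* = (4·7/29.92)² = 0.8758, y* = 40.6853.

x* = 0.8758, y* = 40.6853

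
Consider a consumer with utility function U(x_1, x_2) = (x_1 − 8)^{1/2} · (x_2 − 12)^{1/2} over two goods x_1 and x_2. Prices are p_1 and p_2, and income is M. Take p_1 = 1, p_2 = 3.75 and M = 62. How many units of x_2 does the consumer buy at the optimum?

After buying the subsistence bundle (8, 12), a share 0.5 of the remaining income goes to x_1: x_1* = 8 + 0.5·(M − 8p_1 − 12p_2)/p_1.
Discretionary income = 62 − 8·1 − 12·3.75 = 9; x_2* = 12 + 0.5·9/3.75 = 13.2.

x_2* = 13.2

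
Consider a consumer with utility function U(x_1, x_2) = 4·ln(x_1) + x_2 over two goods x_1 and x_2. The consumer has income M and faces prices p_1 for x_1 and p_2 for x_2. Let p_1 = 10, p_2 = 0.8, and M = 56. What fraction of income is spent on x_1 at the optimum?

share on x_1 = 0.0571

MU_x_1 = 4/x_1, MU_x_2 = 1. Tangency: 4/x_1 = p_1/p_2.
So x_1*(p_1,p_2) = 4·p_2/p_1, independent of income; and x_2* = (M − 4·p_2)/p_2.
At the given prices: x_1* = 4·0.8/10 = 0.32, and x_2* = 66.
Expenditure on x_1: 10·0.32 = 3.2; share = 0.0571.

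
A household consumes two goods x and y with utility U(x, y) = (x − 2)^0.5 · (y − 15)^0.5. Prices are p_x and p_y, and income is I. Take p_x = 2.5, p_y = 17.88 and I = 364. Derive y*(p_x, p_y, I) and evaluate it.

y* = 17.5391

Let x' = x−2, y' = y−15. MRS = y'/x' = p_x/p_y.
After buying the subsistence bundle (2, 15), a share 0.5 of the remaining income goes to x: x* = 2 + 0.5·(I − 2p_x − 15p_y)/p_x.
Discretionary income = 364 − 2·2.5 − 15·17.88 = 90.8; y* = 15 + 0.5·90.8/17.88 = 17.5391.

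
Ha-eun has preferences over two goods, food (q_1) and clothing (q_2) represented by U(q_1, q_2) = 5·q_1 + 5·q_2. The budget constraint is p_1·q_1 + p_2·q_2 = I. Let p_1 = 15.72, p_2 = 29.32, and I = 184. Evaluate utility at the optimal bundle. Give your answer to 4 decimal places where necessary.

V = 58.5242

q_1 gives more utility per dollar, so spend all income on q_1: q_1* = I/p_1, q_2* = 0.
Numerically: q_1* = 11.7048, q_2* = 0.
Utility at the optimum: U(11.7048, 0) = 58.5242.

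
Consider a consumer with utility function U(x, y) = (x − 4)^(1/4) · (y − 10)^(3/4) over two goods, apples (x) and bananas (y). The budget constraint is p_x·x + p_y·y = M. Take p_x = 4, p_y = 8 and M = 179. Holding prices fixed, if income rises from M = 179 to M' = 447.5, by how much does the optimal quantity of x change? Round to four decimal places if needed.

Δx* = 16.7812

Discretionary income = 179 − 4·4 − 10·8 = 83; x* = 4 + 0.25·83/4 = 9.1875.
At M' = 447.5: x* = 25.9688. Change: 25.9688 − 9.1875 = 16.7812.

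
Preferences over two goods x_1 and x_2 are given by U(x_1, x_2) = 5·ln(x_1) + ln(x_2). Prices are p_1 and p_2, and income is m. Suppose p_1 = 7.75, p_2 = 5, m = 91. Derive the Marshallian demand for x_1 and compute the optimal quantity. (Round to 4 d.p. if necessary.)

MU_x_1/MU_x_2 = (5·x_2)/(x_1); tangency sets this equal to p_1/p_2.
So 5·p_2·x_2 = p_1·x_1; combined with the budget, a share 5/6 of income goes to x_1.
Demand: x_1*(p_1,p_2,m) = 5/6·m/p_1 and x_2* = 1/6·m/p_2.
At p_1=7.75, p_2=5, m=91: x_1* = 5/6·91/7.75 = 9.7849.

x_1* = 9.7849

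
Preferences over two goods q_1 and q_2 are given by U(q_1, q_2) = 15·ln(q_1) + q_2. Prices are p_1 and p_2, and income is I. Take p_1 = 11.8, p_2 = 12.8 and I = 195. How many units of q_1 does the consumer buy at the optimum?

q_1* = 16.2712

MU_q_1 = 15/q_1, MU_q_2 = 1. Tangency: 15/q_1 = p_1/p_2.
So q_1*(p_1,p_2) = 15·p_2/p_1, independent of income; and q_2* = (I − 15·p_2)/p_2.
At the given prices: q_1* = 15·12.8/11.8 = 16.2712.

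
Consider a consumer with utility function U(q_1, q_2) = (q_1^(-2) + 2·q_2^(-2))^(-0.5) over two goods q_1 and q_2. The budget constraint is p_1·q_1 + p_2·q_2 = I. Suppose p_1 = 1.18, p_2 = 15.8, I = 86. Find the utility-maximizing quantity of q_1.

q_1* = 8.9928

MRS = MU_q_1/MU_q_2 = (1/2)·(q_2/q_1)^(3). Set equal to p_1/p_2.
Hence q_2/q_1 = (2·p_1/p_2)^(1/(3)), i.e. raised to the 1/3 power.
With the ratio pinned down, the budget gives q_1* = I/(p_1 + p_2·(q_2/q_1)) and q_2* = (q_2/q_1)·q_1*.
Numerically q_2/q_1 = 0.530581, so q_1* = 86/(1.18 + 15.8·0.530581) = 8.9928.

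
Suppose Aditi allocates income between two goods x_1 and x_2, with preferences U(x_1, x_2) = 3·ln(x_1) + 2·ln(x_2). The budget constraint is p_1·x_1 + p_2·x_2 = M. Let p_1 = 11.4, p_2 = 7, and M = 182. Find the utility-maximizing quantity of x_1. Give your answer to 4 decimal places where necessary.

Demand: x_1*(p_1,p_2,M) = 0.6·M/p_1 and x_2* = 0.4·M/p_2.
At p_1=11.4, p_2=7, M=182: x_1* = 0.6·182/11.4 = 9.5789.

x_1* = 9.5789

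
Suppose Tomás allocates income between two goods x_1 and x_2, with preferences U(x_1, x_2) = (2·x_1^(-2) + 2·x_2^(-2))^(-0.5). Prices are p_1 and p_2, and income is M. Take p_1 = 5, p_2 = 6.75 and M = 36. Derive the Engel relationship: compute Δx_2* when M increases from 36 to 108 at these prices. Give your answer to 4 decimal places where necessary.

With the ratio pinned down, the budget gives x_1* = M/(p_1 + p_2·(x_2/x_1)) and x_2* = (x_2/x_1)·x_1*.
Numerically x_2/x_1 = 0.904806, so x_1* = 36/(5 + 6.75·0.904806) = 3.2411 and x_2* = 0.904806·3.2411 = 2.9325.
At M' = 108: x_2* = 8.7976. Change: 8.7976 − 2.9325 = 5.8651.

Δx_2* = 5.8651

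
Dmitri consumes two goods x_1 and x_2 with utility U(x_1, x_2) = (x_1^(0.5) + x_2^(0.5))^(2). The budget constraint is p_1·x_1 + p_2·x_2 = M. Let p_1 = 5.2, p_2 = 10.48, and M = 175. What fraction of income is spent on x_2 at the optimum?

share on x_2 = 0.3316

MRS = MU_x_1/MU_x_2 = (x_2/x_1)^(0.5). Set equal to p_1/p_2.
Hence x_2/x_1 = (p_1/p_2)^(1/(0.5)), i.e. raised to the 2 power.
Substitute x_2 = (x_2/x_1)·x_1 into the budget: x_1* = M/(p_1 + p_2·(x_2/x_1)).
Numerically x_2/x_1 = 0.246198, so x_1* = 175/(5.2 + 10.48·0.246198) = 22.4931 and x_2* = 0.246198·22.4931 = 5.5378.
Expenditure on x_2: 10.48·5.5378 = 58.0357; share = 0.3316.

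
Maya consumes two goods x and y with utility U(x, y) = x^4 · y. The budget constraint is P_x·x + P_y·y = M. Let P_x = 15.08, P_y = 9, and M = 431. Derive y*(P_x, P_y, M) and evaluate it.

The MRS is 4·y/x. Set MRS = P_x/P_y.
Rearranging, P_y·y = (1/4)·P_x·x. Substituting into the budget gives P_x·x·(1 + (1/4)) = M.
Demand: x*(P_x,P_y,M) = 0.8·M/P_x and y* = 0.2·M/P_y.
At P_x=15.08, P_y=9, M=431: y* = 0.2·431/9 = 9.5778.

y* = 9.5778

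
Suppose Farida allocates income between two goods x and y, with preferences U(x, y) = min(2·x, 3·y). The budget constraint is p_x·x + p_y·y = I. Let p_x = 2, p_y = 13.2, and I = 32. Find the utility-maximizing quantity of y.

y* = 1.9753

Leontief preferences: the optimum is at the kink where x/3 = y/2, i.e. y = (2/3)·x.
Budget: p_x·x + p_y·(2/3)·x = I, so (3·p_x + 2·p_y)·x = 3·I.
Demand: x*(p_x,p_y,I) = 3·I/(3·p_x + 2·p_y), y* = 2·I/(3·p_x + 2·p_y).
Here 3·2 + 2·13.2 = 32.4, giving y* = 1.9753.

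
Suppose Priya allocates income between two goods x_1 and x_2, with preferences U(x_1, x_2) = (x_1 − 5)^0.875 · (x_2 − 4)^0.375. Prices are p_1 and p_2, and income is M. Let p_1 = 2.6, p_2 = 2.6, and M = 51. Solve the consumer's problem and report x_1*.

Let x_1' = x_1−5, x_2' = x_2−4. MRS = (7/3)·x_2'/x_1' = p_1/p_2.
After buying the subsistence bundle (5, 4), a share 0.7 of the remaining income goes to x_1: x_1* = 5 + 0.7·(M − 5p_1 − 4p_2)/p_1.
Discretionary income = 51 − 5·2.6 − 4·2.6 = 27.6; x_1* = 5 + 0.7·27.6/2.6 = 12.4308.

x_1* = 12.4308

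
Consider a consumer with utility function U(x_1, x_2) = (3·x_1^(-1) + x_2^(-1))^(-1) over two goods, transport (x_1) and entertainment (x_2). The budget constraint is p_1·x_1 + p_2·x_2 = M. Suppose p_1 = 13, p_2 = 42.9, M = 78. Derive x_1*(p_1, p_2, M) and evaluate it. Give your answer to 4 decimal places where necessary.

MU_x_1 ∝ 3·x_1^(-2), MU_x_2 ∝ x_2^(-2), so MRS = 3·(x_2/x_1)^(2) = p_1/p_2.
Hence x_2/x_1 = ((1/3)·p_1/p_2)^(1/(2)), i.e. raised to the 0.5 power.
With the ratio pinned down, the budget gives x_1* = M/(p_1 + p_2·(x_2/x_1)) and x_2* = (x_2/x_1)·x_1*.
Numerically x_2/x_1 = 0.317821, so x_1* = 78/(13 + 42.9·0.317821) = 2.9285.

x_1* = 2.9285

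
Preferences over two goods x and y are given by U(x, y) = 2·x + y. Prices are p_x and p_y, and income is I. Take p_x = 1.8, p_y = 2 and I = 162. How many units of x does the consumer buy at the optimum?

x* = 90

Linear utility — the consumer picks whichever good has higher MU/price: 2/1.8 = 1.1111 vs 1/2 = 0.5.
x gives more utility per dollar, so spend all income on x: x* = I/p_x, y* = 0.
Numerically: x* = 90, y* = 0.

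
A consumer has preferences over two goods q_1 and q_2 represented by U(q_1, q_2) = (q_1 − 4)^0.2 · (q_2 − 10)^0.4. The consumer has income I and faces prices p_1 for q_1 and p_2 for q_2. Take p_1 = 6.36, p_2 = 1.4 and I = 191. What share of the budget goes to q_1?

MRS = (1/2)·(q_2−10)/(q_1−4). Tangency with p_1/p_2 gives q_2−10 = 2·(p_1/p_2)·(q_1−4).
Substituting into the budget: q_1* = 4 + 1/3·(I − 4·p_1 − 10·p_2)/p_1, and q_2* = 10 + 2/3·(…)/p_2.
Discretionary income = 191 − 4·6.36 − 10·1.4 = 151.56; q_1* = 4 + 1/3·151.56/6.36 = 11.9434; q_2* = 10 + 2/3·151.56/1.4 = 82.1714.
Expenditure on q_1: 6.36·11.9434 = 75.96; share = 0.3977.

share on q_1 = 0.3977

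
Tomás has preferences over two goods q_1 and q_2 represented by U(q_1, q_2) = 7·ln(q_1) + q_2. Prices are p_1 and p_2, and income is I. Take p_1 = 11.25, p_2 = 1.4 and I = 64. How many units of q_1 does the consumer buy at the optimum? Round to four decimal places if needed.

q_1* = 0.8711

Set MRS = p_1/p_2: (7/q_1)/1 = p_1/p_2.
So q_1*(p_1,p_2) = 7·p_2/p_1, independent of income; and q_2* = (I − 7·p_2)/p_2.
At the given prices: q_1* = 7·1.4/11.25 = 0.8711.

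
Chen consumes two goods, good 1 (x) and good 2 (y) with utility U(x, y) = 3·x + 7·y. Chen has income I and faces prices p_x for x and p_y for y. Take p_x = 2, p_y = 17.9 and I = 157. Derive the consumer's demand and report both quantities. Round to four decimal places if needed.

Linear utility — the consumer picks whichever good has higher MU/price: 3/2 = 1.5 vs 7/17.9 = 0.3911.
x gives more utility per dollar, so spend all income on x: x* = I/p_x, y* = 0.
Numerically: x* = 78.5, y* = 0.

x* = 78.5, y* = 0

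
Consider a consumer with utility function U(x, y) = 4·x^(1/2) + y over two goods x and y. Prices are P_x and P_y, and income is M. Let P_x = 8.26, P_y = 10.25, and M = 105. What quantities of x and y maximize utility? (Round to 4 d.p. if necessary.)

x* = 6.1595, y* = 5.2802

MU_x = 2/√x, MU_y = 1. Tangency: 2/√x = P_x/P_y.
Solve: √x = 2·P_y/P_x, so x*(P_x,P_y) = (2·P_y/P_x)², and y* = (M − P_x·x*)/P_y.
Plugging in: x* = (2·10.25/8.26)² = 6.1595, y* = 5.2802.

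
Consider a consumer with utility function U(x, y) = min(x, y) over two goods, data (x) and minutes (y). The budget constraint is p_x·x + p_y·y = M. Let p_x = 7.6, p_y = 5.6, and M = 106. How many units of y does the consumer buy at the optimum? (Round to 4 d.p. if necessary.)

y* = 8.0303

With perfect complements, no substitution: consume in ratio x:y = 1:1.
Budget: p_x·x + p_y·x = M, so (p_x + p_y)·x = M.
Demand: x*(p_x,p_y,M) = M/(p_x + p_y), y* = M/(p_x + p_y).
Here 7.6 + 5.6 = 13.2, giving y* = 8.0303.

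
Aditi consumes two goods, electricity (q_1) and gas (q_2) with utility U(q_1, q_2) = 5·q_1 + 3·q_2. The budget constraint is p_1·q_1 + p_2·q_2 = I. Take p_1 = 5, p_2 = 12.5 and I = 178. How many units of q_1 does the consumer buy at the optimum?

q_1* = 35.6

Perfect substitutes: compare marginal utility per dollar. 5/p_1 vs 3/p_2 → 1 vs 0.24.
q_1 gives more utility per dollar, so spend all income on q_1: q_1* = I/p_1, q_2* = 0.
Numerically: q_1* = 35.6, q_2* = 0.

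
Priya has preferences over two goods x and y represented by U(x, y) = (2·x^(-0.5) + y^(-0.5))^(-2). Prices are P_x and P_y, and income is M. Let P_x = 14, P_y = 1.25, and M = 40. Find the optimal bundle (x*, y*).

From the CES first-order condition, 2·(y/x)^(1.5) = P_x/P_y.
Hence y/x = ((1/2)·P_x/P_y)^(1/(1.5)), i.e. raised to the 2/3 power.
Substitute y = (y/x)·x into the budget: x* = M/(P_x + P_y·(y/x)).
Numerically y/x = 3.153494, so x* = 40/(14 + 1.25·3.153494) = 2.2294 and y* = 3.153494·2.2294 = 7.0305.

x* = 2.2294, y* = 7.0305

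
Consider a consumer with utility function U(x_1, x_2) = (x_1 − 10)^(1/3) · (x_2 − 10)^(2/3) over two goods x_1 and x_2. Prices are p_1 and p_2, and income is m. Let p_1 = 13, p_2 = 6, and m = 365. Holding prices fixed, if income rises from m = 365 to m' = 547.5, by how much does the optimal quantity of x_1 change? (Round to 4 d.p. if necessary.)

Δx_1* = 4.6795

This is Cobb-Douglas in (x_1−10, x_2−10): tangency gives 1/3·p_2·(x_2−10) = 2/3·p_1·(x_1−10).
Substituting into the budget: x_1* = 10 + 1/3·(m − 10·p_1 − 10·p_2)/p_1, and x_2* = 10 + 2/3·(…)/p_2.
Discretionary income = 365 − 10·13 − 10·6 = 175; x_1* = 10 + 1/3·175/13 = 14.4872.
At m' = 547.5: x_1* = 19.1667. Change: 19.1667 − 14.4872 = 4.6795.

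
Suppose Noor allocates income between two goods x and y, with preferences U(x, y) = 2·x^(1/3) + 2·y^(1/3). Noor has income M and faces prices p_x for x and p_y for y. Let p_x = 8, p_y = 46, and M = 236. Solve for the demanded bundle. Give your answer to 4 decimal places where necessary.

x* = 20.8182, y* = 1.5099

MRS = MU_x/MU_y = (y/x)^(2/3). Set equal to p_x/p_y.
Hence y/x = (p_x/p_y)^(1/(2/3)), i.e. raised to the 1.5 power.
Substitute y = (y/x)·x into the budget: x* = M/(p_x + p_y·(y/x)).
Numerically y/x = 0.072527, so x* = 236/(8 + 46·0.072527) = 20.8182 and y* = 0.072527·20.8182 = 1.5099.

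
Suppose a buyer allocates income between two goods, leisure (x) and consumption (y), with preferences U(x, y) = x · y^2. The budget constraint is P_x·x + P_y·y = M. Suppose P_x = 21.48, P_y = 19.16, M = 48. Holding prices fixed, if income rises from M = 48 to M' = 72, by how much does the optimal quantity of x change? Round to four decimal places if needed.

Demand: x*(P_x,P_y,M) = 1/3·M/P_x and y* = 2/3·M/P_y.
At P_x=21.48, P_y=19.16, M=48: x* = 1/3·48/21.48 = 0.7449.
At M' = 72: x* = 1.1173. Change: 1.1173 − 0.7449 = 0.3724.

Δx* = 0.3724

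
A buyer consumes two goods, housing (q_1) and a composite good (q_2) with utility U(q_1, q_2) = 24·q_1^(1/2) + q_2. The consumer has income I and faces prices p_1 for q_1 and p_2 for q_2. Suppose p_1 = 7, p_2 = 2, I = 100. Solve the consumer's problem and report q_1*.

Utility is quasi-linear in q_2; the FOC for q_1 is 12/√q_1 = p_1/p_2.
Thus q_1* = (12·p_2/p_1)² — independent of I — with the rest of income spent on q_2.
Plugging in: q_1* = (12·2/7)² = 11.7551.

q_1* = 11.7551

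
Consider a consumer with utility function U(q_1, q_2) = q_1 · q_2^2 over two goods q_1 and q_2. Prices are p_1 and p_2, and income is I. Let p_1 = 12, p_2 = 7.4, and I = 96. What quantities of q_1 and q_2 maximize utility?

q_1* = 2.6667, q_2* = 8.6486

The MRS is (1/2)·q_2/q_1. Set MRS = p_1/p_2.
So p_2·q_2 = 2·p_1·q_1; combined with the budget, a share 1/3 of income goes to q_1.
Demand: q_1*(p_1,p_2,I) = 1/3·I/p_1 and q_2* = 2/3·I/p_2.
At p_1=12, p_2=7.4, I=96: q_1* = 1/3·96/12 = 2.6667, q_2* = 8.6486.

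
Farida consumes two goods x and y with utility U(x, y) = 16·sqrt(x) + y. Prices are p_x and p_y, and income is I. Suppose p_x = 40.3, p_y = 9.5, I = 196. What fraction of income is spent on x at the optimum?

share on x = 0.7313

Set MRS = p_x/p_y: 8·x^(−1/2) = p_x/p_y.
Solve: √x = 8·p_y/p_x, so x*(p_x,p_y) = (8·p_y/p_x)², and y* = (I − p_x·x*)/p_y.
Plugging in: x* = (8·9.5/40.3)² = 3.5565, y* = 5.5447.
Expenditure on x: 40.3·3.5565 = 143.3251; share = 0.7313.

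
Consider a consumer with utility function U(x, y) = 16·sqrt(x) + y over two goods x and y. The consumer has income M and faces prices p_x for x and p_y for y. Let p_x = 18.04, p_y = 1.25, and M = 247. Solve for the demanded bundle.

x* = 0.3073, y* = 193.1654

Solve: √x = 8·p_y/p_x, so x*(p_x,p_y) = (8·p_y/p_x)², and y* = (M − p_x·x*)/p_y.
Plugging in: x* = (8·1.25/18.04)² = 0.3073, y* = 193.1654.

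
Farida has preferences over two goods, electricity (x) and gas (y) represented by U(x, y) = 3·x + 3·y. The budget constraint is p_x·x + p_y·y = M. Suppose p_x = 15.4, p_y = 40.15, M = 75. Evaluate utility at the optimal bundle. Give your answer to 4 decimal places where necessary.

Perfect substitutes: compare marginal utility per dollar. 3/p_x vs 3/p_y → 0.1948 vs 0.0747.
x gives more utility per dollar, so spend all income on x: x* = M/p_x, y* = 0.
Numerically: x* = 4.8701, y* = 0.
Utility at the optimum: U(4.8701, 0) = 14.6104.

V = 14.6104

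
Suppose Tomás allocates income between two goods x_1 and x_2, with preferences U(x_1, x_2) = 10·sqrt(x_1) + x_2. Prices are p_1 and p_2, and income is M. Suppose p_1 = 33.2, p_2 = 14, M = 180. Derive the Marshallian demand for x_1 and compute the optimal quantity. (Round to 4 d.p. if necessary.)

x_1* = 4.4455

Solve: √x_1 = 5·p_2/p_1, so x_1*(p_1,p_2) = (5·p_2/p_1)², and x_2* = (M − p_1·x_1*)/p_2.
Plugging in: x_1* = (5·14/33.2)² = 4.4455.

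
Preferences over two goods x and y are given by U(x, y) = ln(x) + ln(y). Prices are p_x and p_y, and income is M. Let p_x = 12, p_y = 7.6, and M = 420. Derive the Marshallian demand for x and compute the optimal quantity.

x* = 17.5

The MRS is y/x. Set MRS = p_x/p_y.
So p_y·y = p_x·x; combined with the budget, a share 0.5 of income goes to x.
Demand: x*(p_x,p_y,M) = 0.5·M/p_x and y* = 0.5·M/p_y.
At p_x=12, p_y=7.6, M=420: x* = 0.5·420/12 = 17.5.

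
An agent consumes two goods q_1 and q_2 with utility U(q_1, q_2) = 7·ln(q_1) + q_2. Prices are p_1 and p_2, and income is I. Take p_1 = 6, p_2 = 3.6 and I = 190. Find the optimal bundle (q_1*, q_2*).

q_1* = 4.2, q_2* = 45.7778

MU_q_1 = 7/q_1, MU_q_2 = 1. Tangency: 7/q_1 = p_1/p_2.
So q_1*(p_1,p_2) = 7·p_2/p_1, independent of income; and q_2* = (I − 7·p_2)/p_2.
At the given prices: q_1* = 7·3.6/6 = 4.2, and q_2* = 45.7778.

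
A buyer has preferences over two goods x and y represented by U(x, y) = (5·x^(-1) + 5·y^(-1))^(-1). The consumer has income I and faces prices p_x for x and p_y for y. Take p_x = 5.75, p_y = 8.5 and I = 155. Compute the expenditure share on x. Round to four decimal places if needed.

From the CES first-order condition, (y/x)^(2) = p_x/p_y.
Hence y/x = (p_x/p_y)^(1/(2)), i.e. raised to the 0.5 power.
With the ratio pinned down, the budget gives x* = I/(p_x + p_y·(y/x)) and y* = (y/x)·x*.
Numerically y/x = 0.822478, so x* = 155/(5.75 + 8.5·0.822478) = 12.1654 and y* = 0.822478·12.1654 = 10.0058.
Expenditure on x: 5.75·12.1654 = 69.951; share = 0.4513.

share on x = 0.4513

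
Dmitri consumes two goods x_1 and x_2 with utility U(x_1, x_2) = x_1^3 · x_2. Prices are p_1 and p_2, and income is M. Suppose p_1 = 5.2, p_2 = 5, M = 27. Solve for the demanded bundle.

MU_x_1/MU_x_2 = (3·x_2)/(x_1); tangency sets this equal to p_1/p_2.
Rearranging, p_2·x_2 = (1/3)·p_1·x_1. Substituting into the budget gives p_1·x_1·(1 + (1/3)) = M.
Demand: x_1*(p_1,p_2,M) = 0.75·M/p_1 and x_2* = 0.25·M/p_2.
At p_1=5.2, p_2=5, M=27: x_1* = 0.75·27/5.2 = 3.8942, x_2* = 1.35.

x_1* = 3.8942, x_2* = 1.35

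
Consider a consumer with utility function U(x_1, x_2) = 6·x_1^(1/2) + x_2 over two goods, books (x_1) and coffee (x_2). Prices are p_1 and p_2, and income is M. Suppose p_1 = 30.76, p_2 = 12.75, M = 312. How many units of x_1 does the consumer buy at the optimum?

x_1* = 1.5463

MU_x_1 = 3/√x_1, MU_x_2 = 1. Tangency: 3/√x_1 = p_1/p_2.
Solve: √x_1 = 3·p_2/p_1, so x_1*(p_1,p_2) = (3·p_2/p_1)², and x_2* = (M − p_1·x_1*)/p_2.
Plugging in: x_1* = (3·12.75/30.76)² = 1.5463.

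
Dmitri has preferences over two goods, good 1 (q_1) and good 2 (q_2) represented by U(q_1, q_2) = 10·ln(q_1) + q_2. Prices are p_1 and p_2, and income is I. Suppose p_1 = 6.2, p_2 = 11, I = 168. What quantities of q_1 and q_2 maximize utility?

q_1* = 17.7419, q_2* = 5.2727

So q_1*(p_1,p_2) = 10·p_2/p_1, independent of income; and q_2* = (I − 10·p_2)/p_2.
At the given prices: q_1* = 10·11/6.2 = 17.7419, and q_2* = 5.2727.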